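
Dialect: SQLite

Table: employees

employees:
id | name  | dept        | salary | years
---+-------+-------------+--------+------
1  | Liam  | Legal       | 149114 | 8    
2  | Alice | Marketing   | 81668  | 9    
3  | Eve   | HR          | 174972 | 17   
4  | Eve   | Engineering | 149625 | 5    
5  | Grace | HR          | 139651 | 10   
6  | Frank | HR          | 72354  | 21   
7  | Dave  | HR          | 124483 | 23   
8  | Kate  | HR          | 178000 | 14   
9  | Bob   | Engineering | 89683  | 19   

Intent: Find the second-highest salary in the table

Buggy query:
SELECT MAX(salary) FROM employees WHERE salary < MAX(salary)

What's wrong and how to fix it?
Bug: The inner MAX is an aggregate inside WHERE, which is not allowed

Fix: Put the inner MAX in a scalar subquery

Corrected query:
SELECT MAX(salary) FROM employees WHERE salary < (SELECT MAX(salary) FROM employees)

Result:
MAX(salary)
-----------
174972     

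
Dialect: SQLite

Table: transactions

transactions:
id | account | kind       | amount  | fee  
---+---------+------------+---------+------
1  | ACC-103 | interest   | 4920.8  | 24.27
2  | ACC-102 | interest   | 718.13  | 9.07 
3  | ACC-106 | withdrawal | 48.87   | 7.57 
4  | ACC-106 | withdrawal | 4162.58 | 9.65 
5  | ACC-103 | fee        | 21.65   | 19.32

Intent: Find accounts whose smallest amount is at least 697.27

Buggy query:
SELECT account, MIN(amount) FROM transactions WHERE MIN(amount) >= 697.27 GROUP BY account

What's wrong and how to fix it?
Bug: Aggregates like MIN are computed per group after WHERE runs

Fix: Replace WHERE with HAVING after the GROUP BY

Corrected query:
SELECT account, MIN(amount) FROM transactions GROUP BY account HAVING MIN(amount) >= 697.27

Result:
account | MIN(amount)
--------+------------
ACC-102 | 718.13     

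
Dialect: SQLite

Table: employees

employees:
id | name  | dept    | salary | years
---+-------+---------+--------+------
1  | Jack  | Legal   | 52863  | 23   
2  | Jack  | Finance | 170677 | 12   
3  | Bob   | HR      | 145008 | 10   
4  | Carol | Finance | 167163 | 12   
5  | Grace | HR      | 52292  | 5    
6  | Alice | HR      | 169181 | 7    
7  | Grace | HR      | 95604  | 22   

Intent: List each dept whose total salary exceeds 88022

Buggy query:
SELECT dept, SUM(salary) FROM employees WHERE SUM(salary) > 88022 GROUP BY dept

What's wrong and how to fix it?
Bug: WHERE runs before GROUP BY, so aggregates aren't available there

Fix: Use HAVING (which filters groups after aggregation) instead of WHERE

Corrected query:
SELECT dept, SUM(salary) FROM employees GROUP BY dept HAVING SUM(salary) > 88022

Result:
dept    | SUM(salary)
--------+------------
Finance | 337840     
HR      | 462085     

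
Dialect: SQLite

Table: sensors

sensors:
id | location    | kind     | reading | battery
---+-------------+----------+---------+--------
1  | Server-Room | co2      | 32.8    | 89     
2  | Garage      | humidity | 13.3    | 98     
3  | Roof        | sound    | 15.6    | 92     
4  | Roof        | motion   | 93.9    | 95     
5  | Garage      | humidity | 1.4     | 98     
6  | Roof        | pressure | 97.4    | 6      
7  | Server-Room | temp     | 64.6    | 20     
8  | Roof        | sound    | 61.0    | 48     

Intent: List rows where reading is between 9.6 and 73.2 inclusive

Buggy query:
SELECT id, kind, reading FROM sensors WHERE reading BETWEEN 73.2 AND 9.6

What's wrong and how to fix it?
Bug: The bounds are reversed; BETWEEN a AND b requires a <= b to match anything

Fix: Write BETWEEN 9.6 AND 73.2

Corrected query:
SELECT id, kind, reading FROM sensors WHERE reading BETWEEN 9.6 AND 73.2

Result:
id | kind     | reading
---+----------+--------
1  | co2      | 32.8   
2  | humidity | 13.3   
3  | sound    | 15.6   
7  | temp     | 64.6   
8  | sound    | 61     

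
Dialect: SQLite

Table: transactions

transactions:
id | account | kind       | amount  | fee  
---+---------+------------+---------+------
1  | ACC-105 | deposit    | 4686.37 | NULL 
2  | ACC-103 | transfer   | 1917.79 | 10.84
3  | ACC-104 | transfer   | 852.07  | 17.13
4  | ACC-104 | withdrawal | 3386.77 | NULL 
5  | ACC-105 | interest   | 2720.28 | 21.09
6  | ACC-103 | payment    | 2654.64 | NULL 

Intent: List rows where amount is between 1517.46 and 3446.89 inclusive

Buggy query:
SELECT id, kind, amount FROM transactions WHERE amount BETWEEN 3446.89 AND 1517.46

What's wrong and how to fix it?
Bug: BETWEEN expects the lower bound first; with 3446.89 AND 1517.46 the range is empty

Fix: Write BETWEEN 1517.46 AND 3446.89

Corrected query:
SELECT id, kind, amount FROM transactions WHERE amount BETWEEN 1517.46 AND 3446.89

Result:
id | kind       | amount 
---+------------+--------
2  | transfer   | 1917.79
4  | withdrawal | 3386.77
5  | interest   | 2720.28
6  | payment    | 2654.64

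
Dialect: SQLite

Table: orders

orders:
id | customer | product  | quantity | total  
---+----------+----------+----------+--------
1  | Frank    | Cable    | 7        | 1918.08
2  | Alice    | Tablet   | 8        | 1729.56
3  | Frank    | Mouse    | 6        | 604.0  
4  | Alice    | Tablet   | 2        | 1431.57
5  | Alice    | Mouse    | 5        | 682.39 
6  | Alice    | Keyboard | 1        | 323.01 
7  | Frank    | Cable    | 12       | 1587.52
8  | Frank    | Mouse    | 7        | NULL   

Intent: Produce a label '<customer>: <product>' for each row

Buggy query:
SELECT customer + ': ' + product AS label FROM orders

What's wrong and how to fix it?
Bug: SQLite uses || for string concatenation; + coerces text to numbers (yielding 0)

Fix: Use the || operator for string concatenation

Corrected query:
SELECT customer || ': ' || product AS label FROM orders

Result:
label          
---------------
Frank: Cable   
Alice: Tablet  
Frank: Mouse   
Alice: Tablet  
Alice: Mouse   
Alice: Keyboard
Frank: Cable   
Frank: Mouse   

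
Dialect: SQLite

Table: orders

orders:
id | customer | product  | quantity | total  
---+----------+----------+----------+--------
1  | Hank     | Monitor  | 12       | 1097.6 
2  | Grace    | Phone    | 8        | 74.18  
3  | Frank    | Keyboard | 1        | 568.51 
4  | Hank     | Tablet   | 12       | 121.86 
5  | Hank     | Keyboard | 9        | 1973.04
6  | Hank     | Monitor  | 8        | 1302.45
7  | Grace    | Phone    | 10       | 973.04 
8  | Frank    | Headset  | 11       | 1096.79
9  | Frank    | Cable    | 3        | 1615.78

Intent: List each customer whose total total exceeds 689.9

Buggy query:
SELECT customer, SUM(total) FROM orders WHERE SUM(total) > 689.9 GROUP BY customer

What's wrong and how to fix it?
Bug: SUM(total) is an aggregate, but WHERE filters rows before aggregation

Fix: Use HAVING (which filters groups after aggregation) instead of WHERE

Corrected query:
SELECT customer, SUM(total) FROM orders GROUP BY customer HAVING SUM(total) > 689.9

Result:
customer | SUM(total)
---------+-----------
Frank    | 3281.08   
Grace    | 1047.22   
Hank     | 4494.95   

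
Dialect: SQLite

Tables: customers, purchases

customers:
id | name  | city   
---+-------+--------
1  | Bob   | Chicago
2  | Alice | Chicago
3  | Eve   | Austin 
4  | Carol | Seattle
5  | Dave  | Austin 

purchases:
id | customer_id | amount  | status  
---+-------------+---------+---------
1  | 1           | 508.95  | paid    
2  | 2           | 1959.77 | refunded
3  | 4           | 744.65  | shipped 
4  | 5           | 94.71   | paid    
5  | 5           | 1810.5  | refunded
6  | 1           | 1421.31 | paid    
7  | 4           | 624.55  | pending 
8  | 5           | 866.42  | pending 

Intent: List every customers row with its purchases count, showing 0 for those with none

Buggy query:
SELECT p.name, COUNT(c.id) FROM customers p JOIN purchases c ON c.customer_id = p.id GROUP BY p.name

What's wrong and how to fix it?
Bug: An inner join excludes parents with zero children

Fix: Switch to LEFT JOIN to retain unmatched parent rows

Corrected query:
SELECT p.name, COUNT(c.id) FROM customers p LEFT JOIN purchases c ON c.customer_id = p.id GROUP BY p.name

Result:
name  | COUNT(c.id)
------+------------
Alice | 1          
Bob   | 2          
Carol | 2          
Dave  | 3          
Eve   | 0          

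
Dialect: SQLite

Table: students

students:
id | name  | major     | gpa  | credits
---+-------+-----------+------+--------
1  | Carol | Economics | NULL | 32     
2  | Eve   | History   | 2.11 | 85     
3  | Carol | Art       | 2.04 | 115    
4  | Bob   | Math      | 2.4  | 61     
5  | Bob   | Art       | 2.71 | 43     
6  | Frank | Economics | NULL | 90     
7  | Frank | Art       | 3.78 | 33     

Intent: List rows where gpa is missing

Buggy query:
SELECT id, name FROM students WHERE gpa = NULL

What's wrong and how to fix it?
Bug: Comparing to NULL with '=' never matches; NULL = NULL is unknown, not true

Fix: Replace '= NULL' with 'IS NULL'

Corrected query:
SELECT id, name FROM students WHERE gpa IS NULL

Result:
id | name 
---+------
1  | Carol
6  | Frank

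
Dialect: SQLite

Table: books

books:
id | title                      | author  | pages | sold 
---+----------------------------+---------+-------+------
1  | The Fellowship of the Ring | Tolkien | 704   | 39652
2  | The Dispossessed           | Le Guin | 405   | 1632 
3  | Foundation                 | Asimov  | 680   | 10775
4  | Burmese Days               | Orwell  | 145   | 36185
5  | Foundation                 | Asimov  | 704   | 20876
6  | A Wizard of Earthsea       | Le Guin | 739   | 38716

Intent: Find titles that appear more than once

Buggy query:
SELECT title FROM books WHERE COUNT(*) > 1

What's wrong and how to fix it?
Bug: WHERE can't reference COUNT(*); aggregates are computed after WHERE

Fix: GROUP BY title, then filter groups with HAVING COUNT(*) > 1

Corrected query:
SELECT title FROM books GROUP BY title HAVING COUNT(*) > 1

Result:
title     
----------
Foundation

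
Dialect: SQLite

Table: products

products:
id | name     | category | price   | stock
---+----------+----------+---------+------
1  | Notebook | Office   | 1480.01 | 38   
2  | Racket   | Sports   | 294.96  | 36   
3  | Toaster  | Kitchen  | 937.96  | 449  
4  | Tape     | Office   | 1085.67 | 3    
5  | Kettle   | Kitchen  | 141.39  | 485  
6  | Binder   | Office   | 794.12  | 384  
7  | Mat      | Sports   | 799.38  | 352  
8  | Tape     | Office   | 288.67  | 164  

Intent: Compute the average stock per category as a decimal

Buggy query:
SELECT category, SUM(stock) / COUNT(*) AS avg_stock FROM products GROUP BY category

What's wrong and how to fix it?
Bug: SUM(stock) and COUNT(*) are both integers; the division truncates the fractional part

Fix: Cast one side to REAL so the division keeps the fractional part

Corrected query:
SELECT category, SUM(stock) * 1.0 / COUNT(*) AS avg_stock FROM products GROUP BY category

Result:
category | avg_stock
---------+----------
Kitchen  | 467      
Office   | 147.25   
Sports   | 194      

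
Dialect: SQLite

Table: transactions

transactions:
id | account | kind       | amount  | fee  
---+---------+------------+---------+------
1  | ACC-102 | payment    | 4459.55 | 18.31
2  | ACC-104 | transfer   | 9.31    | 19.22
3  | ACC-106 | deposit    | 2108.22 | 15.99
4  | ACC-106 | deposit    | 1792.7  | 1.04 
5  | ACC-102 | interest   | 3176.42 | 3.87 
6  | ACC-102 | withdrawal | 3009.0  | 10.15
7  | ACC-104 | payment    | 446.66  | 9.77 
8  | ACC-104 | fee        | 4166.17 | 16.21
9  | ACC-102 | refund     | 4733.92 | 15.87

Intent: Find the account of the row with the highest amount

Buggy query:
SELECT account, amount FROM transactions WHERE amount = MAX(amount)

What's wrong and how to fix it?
Bug: MAX(amount) is an aggregate and cannot be used directly in WHERE

Fix: Use a subquery: WHERE amount = (SELECT MAX(amount) FROM transactions)

Corrected query:
SELECT account, amount FROM transactions WHERE amount = (SELECT MAX(amount) FROM transactions)

Result:
account | amount 
--------+--------
ACC-102 | 4733.92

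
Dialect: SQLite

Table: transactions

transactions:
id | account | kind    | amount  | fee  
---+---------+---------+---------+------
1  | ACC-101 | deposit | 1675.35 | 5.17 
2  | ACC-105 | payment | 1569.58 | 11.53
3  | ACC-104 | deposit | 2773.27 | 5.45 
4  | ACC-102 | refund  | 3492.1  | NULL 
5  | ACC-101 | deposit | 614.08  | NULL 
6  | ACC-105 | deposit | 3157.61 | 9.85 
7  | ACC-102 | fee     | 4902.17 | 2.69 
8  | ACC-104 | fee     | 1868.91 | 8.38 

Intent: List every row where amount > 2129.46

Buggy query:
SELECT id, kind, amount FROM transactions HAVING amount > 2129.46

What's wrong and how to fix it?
Bug: HAVING filters the output of aggregation, but this query has no GROUP BY and no aggregate functions, so SQLite rejects it (HAVING clause on a non-aggregate query); the condition here is per row

Fix: Replace HAVING with WHERE since the condition applies to individual rows

Corrected query:
SELECT id, kind, amount FROM transactions WHERE amount > 2129.46

Result:
id | kind    | amount 
---+---------+--------
3  | deposit | 2773.27
4  | refund  | 3492.1 
6  | deposit | 3157.61
7  | fee     | 4902.17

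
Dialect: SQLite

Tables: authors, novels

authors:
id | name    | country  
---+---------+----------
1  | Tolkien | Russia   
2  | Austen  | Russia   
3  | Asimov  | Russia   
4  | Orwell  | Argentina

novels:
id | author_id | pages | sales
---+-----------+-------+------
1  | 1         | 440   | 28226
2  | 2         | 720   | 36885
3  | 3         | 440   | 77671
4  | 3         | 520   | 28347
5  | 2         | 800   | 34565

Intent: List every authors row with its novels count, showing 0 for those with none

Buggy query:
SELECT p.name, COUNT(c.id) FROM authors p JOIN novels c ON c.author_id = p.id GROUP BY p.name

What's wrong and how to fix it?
Bug: An inner join excludes parents with zero children

Fix: Switch to LEFT JOIN to retain unmatched parent rows

Corrected query:
SELECT p.name, COUNT(c.id) FROM authors p LEFT JOIN novels c ON c.author_id = p.id GROUP BY p.name

Result:
name    | COUNT(c.id)
--------+------------
Asimov  | 2          
Austen  | 2          
Orwell  | 0          
Tolkien | 1          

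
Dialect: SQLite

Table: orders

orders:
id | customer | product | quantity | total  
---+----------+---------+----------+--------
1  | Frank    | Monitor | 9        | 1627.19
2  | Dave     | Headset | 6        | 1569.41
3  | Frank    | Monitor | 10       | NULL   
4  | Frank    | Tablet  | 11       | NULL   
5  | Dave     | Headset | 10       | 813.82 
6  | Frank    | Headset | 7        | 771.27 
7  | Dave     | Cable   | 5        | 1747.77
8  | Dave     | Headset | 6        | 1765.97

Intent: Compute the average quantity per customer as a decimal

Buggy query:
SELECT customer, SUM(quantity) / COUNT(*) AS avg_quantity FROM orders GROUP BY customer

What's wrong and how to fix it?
Bug: SUM(quantity) and COUNT(*) are both integers; the division truncates the fractional part

Fix: Multiply by 1.0 (or CAST to REAL) to force floating-point division

Corrected query:
SELECT customer, SUM(quantity) * 1.0 / COUNT(*) AS avg_quantity FROM orders GROUP BY customer

Result:
customer | avg_quantity
---------+-------------
Dave     | 6.75        
Frank    | 9.25        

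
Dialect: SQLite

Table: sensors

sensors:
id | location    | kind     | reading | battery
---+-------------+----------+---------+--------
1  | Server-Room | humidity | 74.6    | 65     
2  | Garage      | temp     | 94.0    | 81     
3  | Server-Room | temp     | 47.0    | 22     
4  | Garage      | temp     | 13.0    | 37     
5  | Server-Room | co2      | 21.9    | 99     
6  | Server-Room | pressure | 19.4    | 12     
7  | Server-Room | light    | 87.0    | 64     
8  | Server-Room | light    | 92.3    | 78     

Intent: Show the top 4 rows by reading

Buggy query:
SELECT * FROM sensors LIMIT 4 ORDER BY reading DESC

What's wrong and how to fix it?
Bug: LIMIT must come after ORDER BY

Fix: Swap the clauses: ORDER BY first, then LIMIT

Corrected query:
SELECT * FROM sensors ORDER BY reading DESC LIMIT 4

Result:
id | location    | kind     | reading | battery
---+-------------+----------+---------+--------
2  | Garage      | temp     | 94      | 81     
8  | Server-Room | light    | 92.3    | 78     
7  | Server-Room | light    | 87      | 64     
1  | Server-Room | humidity | 74.6    | 65     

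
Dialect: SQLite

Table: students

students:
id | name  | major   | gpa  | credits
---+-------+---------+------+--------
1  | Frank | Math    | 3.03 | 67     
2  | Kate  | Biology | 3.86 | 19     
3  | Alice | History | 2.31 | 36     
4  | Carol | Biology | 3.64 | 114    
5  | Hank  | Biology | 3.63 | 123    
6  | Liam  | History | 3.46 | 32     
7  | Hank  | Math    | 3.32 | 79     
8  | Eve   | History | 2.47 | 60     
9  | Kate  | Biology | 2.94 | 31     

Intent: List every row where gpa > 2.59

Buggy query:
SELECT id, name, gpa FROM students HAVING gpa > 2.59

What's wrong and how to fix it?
Bug: This is a non-aggregate query (no GROUP BY, no aggregates), so in SQLite the HAVING clause is invalid here; a row-level condition belongs in WHERE

Fix: Use WHERE for row-level filtering

Corrected query:
SELECT id, name, gpa FROM students WHERE gpa > 2.59

Result:
id | name  | gpa 
---+-------+-----
1  | Frank | 3.03
2  | Kate  | 3.86
4  | Carol | 3.64
5  | Hank  | 3.63
6  | Liam  | 3.46
7  | Hank  | 3.32
9  | Kate  | 2.94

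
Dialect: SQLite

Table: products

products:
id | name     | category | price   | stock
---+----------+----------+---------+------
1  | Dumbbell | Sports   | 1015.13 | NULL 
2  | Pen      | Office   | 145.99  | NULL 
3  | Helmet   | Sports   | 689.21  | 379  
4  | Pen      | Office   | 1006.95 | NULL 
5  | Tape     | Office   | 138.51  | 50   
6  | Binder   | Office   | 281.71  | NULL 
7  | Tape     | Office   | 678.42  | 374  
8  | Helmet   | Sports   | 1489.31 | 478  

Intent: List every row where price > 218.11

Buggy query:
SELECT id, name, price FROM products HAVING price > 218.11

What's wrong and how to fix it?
Bug: HAVING filters the output of aggregation, but this query has no GROUP BY and no aggregate functions, so SQLite rejects it (HAVING clause on a non-aggregate query); the condition here is per row

Fix: Use WHERE for row-level filtering

Corrected query:
SELECT id, name, price FROM products WHERE price > 218.11

Result:
id | name     | price  
---+----------+--------
1  | Dumbbell | 1015.13
3  | Helmet   | 689.21 
4  | Pen      | 1006.95
6  | Binder   | 281.71 
7  | Tape     | 678.42 
8  | Helmet   | 1489.31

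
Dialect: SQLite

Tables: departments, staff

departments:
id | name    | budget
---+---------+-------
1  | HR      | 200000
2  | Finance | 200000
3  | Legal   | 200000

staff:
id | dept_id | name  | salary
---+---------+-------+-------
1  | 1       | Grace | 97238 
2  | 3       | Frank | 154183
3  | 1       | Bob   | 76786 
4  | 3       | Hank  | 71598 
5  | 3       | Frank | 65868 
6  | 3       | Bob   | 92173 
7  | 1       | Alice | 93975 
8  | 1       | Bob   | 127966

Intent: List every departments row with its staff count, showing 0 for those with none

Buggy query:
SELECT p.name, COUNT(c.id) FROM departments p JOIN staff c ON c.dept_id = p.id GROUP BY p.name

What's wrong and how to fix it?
Bug: INNER JOIN drops departments rows that have no matching staff rows

Fix: Switch to LEFT JOIN to retain unmatched parent rows

Corrected query:
SELECT p.name, COUNT(c.id) FROM departments p LEFT JOIN staff c ON c.dept_id = p.id GROUP BY p.name

Result:
name    | COUNT(c.id)
--------+------------
Finance | 0          
HR      | 4          
Legal   | 4          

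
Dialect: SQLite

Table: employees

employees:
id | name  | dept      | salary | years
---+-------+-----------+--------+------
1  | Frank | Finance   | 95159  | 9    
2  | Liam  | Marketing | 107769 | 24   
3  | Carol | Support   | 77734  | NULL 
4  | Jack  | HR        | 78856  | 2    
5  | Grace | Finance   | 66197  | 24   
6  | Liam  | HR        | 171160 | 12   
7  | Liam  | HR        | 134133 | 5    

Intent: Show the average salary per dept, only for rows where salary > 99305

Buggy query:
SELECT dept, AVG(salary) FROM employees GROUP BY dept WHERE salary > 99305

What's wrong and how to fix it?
Bug: Row-level WHERE must come before GROUP BY in the clause order

Fix: Move the WHERE clause before GROUP BY

Corrected query:
SELECT dept, AVG(salary) FROM employees WHERE salary > 99305 GROUP BY dept

Result:
dept      | AVG(salary)
----------+------------
HR        | 152646.5   
Marketing | 107769     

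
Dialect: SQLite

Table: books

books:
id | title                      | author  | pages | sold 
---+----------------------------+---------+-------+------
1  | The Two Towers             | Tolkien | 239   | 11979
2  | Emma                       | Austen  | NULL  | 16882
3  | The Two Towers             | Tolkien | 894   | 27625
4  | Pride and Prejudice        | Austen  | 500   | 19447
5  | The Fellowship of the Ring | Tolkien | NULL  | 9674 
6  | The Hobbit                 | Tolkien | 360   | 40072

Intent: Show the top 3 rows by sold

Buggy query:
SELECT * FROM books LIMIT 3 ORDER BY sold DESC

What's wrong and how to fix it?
Bug: LIMIT must come after ORDER BY

Fix: Swap the clauses: ORDER BY first, then LIMIT

Corrected query:
SELECT * FROM books ORDER BY sold DESC LIMIT 3

Result:
id | title               | author  | pages | sold 
---+---------------------+---------+-------+------
6  | The Hobbit          | Tolkien | 360   | 40072
3  | The Two Towers      | Tolkien | 894   | 27625
4  | Pride and Prejudice | Austen  | 500   | 19447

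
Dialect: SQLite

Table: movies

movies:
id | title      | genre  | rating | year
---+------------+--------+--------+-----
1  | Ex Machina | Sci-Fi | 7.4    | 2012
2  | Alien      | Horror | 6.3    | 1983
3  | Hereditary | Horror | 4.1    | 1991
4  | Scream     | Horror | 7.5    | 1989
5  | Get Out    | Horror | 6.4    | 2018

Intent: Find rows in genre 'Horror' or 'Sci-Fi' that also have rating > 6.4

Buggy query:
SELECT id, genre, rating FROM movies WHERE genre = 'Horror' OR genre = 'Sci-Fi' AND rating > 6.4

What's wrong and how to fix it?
Bug: AND binds tighter than OR, so this parses as genre = 'Horror' OR (genre = 'Sci-Fi' AND rating > 6.4)

Fix: Add parentheses around the OR so the AND applies to both alternatives

Corrected query:
SELECT id, genre, rating FROM movies WHERE (genre = 'Horror' OR genre = 'Sci-Fi') AND rating > 6.4

Result:
id | genre  | rating
---+--------+-------
1  | Sci-Fi | 7.4   
4  | Horror | 7.5   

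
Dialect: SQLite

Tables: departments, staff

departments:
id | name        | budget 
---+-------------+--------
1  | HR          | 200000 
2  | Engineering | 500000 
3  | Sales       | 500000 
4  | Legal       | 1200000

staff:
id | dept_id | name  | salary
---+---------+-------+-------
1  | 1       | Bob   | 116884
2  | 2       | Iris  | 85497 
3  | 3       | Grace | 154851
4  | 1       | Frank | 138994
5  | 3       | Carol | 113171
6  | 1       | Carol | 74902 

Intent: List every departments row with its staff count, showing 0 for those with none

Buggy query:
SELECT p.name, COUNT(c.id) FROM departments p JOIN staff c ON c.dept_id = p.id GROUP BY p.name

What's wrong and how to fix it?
Bug: An inner join excludes parents with zero children

Fix: Switch to LEFT JOIN to retain unmatched parent rows

Corrected query:
SELECT p.name, COUNT(c.id) FROM departments p LEFT JOIN staff c ON c.dept_id = p.id GROUP BY p.name

Result:
name        | COUNT(c.id)
------------+------------
Engineering | 1          
HR          | 3          
Legal       | 0          
Sales       | 2          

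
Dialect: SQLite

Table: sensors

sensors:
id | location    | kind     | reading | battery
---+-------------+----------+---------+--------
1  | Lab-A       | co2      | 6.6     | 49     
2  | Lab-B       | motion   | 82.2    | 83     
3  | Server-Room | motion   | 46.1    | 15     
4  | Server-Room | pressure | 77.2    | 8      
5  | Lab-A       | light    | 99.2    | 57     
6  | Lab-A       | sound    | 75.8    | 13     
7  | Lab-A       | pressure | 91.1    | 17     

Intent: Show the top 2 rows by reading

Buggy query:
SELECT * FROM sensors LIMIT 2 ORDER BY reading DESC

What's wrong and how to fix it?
Bug: ORDER BY cannot follow LIMIT; LIMIT is the final clause

Fix: Sort with ORDER BY, then apply LIMIT

Corrected query:
SELECT * FROM sensors ORDER BY reading DESC LIMIT 2

Result:
id | location | kind     | reading | battery
---+----------+----------+---------+--------
5  | Lab-A    | light    | 99.2    | 57     
7  | Lab-A    | pressure | 91.1    | 17     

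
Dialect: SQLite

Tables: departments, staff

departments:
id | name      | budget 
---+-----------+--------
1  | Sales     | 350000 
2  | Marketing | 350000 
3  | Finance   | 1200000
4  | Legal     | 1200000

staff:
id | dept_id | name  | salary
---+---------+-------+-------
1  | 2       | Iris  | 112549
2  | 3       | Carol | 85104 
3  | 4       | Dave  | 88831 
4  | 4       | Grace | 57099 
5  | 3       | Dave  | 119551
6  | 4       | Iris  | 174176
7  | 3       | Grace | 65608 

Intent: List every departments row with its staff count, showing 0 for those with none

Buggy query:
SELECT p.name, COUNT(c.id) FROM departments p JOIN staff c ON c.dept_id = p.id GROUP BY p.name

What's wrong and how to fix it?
Bug: An inner join excludes parents with zero children

Fix: Use LEFT JOIN so parents without children still appear (COUNT(c.id) gives 0)

Corrected query:
SELECT p.name, COUNT(c.id) FROM departments p LEFT JOIN staff c ON c.dept_id = p.id GROUP BY p.name

Result:
name      | COUNT(c.id)
----------+------------
Finance   | 3          
Legal     | 3          
Marketing | 1          
Sales     | 0          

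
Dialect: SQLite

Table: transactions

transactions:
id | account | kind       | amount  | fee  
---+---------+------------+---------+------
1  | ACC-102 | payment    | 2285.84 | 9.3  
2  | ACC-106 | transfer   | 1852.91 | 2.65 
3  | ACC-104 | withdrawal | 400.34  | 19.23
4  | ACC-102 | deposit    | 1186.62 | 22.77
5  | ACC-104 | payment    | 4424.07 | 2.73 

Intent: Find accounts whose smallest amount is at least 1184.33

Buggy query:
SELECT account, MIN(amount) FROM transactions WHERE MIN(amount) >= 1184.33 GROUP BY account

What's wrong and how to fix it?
Bug: MIN() in WHERE is a misuse of aggregate

Fix: Use HAVING for the per-group MIN condition

Corrected query:
SELECT account, MIN(amount) FROM transactions GROUP BY account HAVING MIN(amount) >= 1184.33

Result:
account | MIN(amount)
--------+------------
ACC-102 | 1186.62    
ACC-106 | 1852.91    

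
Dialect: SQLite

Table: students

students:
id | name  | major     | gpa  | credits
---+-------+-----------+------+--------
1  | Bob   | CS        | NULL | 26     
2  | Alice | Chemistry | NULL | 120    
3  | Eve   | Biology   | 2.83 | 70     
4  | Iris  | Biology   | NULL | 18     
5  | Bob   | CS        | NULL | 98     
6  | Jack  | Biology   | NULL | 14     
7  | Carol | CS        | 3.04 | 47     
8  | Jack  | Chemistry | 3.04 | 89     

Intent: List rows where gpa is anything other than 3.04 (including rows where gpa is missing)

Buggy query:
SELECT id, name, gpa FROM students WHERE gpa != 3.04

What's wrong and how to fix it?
Bug: 'gpa != 3.04' is unknown when gpa is NULL, so NULL rows are silently excluded

Fix: Handle NULL separately with IS NULL alongside the inequality

Corrected query:
SELECT id, name, gpa FROM students WHERE gpa != 3.04 OR gpa IS NULL

Result:
id | name  | gpa 
---+-------+-----
1  | Bob   | NULL
2  | Alice | NULL
3  | Eve   | 2.83
4  | Iris  | NULL
5  | Bob   | NULL
6  | Jack  | NULL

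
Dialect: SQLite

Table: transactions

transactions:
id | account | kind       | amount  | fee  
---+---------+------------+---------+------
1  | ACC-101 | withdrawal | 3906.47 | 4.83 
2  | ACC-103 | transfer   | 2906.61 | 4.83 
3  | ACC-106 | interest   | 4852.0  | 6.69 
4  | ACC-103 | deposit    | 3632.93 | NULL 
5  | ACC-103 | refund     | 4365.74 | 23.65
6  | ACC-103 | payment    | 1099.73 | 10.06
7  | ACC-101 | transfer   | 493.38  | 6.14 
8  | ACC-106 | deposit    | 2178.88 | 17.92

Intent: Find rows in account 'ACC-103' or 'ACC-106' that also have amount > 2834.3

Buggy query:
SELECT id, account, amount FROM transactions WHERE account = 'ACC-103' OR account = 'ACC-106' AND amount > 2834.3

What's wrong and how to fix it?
Bug: AND binds tighter than OR, so this parses as account = 'ACC-103' OR (account = 'ACC-106' AND amount > 2834.3)

Fix: Add parentheses around the OR so the AND applies to both alternatives

Corrected query:
SELECT id, account, amount FROM transactions WHERE (account = 'ACC-103' OR account = 'ACC-106') AND amount > 2834.3

Result:
id | account | amount 
---+---------+--------
2  | ACC-103 | 2906.61
3  | ACC-106 | 4852   
4  | ACC-103 | 3632.93
5  | ACC-103 | 4365.74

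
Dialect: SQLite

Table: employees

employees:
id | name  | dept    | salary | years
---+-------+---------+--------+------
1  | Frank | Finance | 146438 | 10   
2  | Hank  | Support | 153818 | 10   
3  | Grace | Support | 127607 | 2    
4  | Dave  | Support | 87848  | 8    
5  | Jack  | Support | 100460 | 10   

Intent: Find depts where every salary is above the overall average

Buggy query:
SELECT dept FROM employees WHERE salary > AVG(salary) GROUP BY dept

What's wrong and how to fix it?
Bug: WHERE evaluates per row before aggregation, so AVG() is unavailable

Fix: Compute the overall average in a scalar subquery and compare each group's MIN against it in HAVING

Corrected query:
SELECT dept FROM employees GROUP BY dept HAVING MIN(salary) > (SELECT AVG(salary) FROM employees)

Result:
dept   
-------
Finance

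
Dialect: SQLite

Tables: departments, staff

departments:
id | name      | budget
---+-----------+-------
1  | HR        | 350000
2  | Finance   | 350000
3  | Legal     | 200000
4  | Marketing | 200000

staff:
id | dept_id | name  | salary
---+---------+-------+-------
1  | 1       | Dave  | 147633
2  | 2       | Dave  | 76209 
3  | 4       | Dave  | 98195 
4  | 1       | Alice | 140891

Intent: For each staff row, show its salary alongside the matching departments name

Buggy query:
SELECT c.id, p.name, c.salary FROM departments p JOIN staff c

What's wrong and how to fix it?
Bug: Missing join condition: each staff row is matched to all departments rows instead of just its own

Fix: Add ON c.dept_id = p.id to the JOIN

Corrected query:
SELECT c.id, p.name, c.salary FROM departments p JOIN staff c ON c.dept_id = p.id

Result:
id | name      | salary
---+-----------+-------
1  | HR        | 147633
2  | Finance   | 76209 
3  | Marketing | 98195 
4  | HR        | 140891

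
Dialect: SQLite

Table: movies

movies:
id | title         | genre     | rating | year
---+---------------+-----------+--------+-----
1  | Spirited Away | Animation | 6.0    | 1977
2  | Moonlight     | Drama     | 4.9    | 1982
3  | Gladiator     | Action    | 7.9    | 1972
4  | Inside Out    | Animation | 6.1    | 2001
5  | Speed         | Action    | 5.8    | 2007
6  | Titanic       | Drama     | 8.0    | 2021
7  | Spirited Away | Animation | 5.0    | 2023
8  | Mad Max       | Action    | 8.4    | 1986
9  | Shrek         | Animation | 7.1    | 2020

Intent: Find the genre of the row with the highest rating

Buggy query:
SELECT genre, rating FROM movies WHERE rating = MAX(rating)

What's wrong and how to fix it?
Bug: WHERE is evaluated per row; an aggregate over the whole table isn't defined there

Fix: Wrap MAX in a scalar subquery so WHERE compares against a single value

Corrected query:
SELECT genre, rating FROM movies WHERE rating = (SELECT MAX(rating) FROM movies)

Result:
genre  | rating
-------+-------
Action | 8.4   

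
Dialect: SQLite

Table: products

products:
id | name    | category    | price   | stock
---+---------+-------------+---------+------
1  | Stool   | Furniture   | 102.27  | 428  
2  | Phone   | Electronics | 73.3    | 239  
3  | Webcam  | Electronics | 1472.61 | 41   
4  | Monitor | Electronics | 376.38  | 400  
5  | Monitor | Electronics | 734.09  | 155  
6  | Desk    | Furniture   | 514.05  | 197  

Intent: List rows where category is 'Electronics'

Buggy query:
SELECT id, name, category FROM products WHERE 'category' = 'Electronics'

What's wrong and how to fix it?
Bug: 'category' in single quotes is a string literal, not the column; the comparison is literal-vs-literal and never true

Fix: Remove the quotes around the column name (or use double quotes for an identifier)

Corrected query:
SELECT id, name, category FROM products WHERE category = 'Electronics'

Result:
id | name    | category   
---+---------+------------
2  | Phone   | Electronics
3  | Webcam  | Electronics
4  | Monitor | Electronics
5  | Monitor | Electronics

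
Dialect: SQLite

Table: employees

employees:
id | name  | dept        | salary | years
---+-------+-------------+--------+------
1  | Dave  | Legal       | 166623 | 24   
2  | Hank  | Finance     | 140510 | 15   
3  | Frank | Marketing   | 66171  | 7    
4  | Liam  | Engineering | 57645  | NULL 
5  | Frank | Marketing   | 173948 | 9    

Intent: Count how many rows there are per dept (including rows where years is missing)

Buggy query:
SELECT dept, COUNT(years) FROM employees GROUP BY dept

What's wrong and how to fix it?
Bug: COUNT(column) counts non-NULL values only; rows with NULL years aren't counted

Fix: Replace COUNT(years) with COUNT(*)

Corrected query:
SELECT dept, COUNT(*) FROM employees GROUP BY dept

Result:
dept        | COUNT(*)
------------+---------
Engineering | 1       
Finance     | 1       
Legal       | 1       
Marketing   | 2       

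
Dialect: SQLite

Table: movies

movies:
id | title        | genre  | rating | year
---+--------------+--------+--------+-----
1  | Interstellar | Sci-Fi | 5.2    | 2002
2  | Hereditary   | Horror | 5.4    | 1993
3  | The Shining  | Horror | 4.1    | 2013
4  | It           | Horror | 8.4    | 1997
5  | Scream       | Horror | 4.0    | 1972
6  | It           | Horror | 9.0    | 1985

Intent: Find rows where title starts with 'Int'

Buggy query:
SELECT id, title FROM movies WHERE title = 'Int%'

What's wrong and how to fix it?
Bug: '=' compares the literal string including the % character; pattern matching needs LIKE

Fix: Use LIKE for wildcard pattern matching

Corrected query:
SELECT id, title FROM movies WHERE title LIKE 'Int%'

Result:
id | title       
---+-------------
1  | Interstellar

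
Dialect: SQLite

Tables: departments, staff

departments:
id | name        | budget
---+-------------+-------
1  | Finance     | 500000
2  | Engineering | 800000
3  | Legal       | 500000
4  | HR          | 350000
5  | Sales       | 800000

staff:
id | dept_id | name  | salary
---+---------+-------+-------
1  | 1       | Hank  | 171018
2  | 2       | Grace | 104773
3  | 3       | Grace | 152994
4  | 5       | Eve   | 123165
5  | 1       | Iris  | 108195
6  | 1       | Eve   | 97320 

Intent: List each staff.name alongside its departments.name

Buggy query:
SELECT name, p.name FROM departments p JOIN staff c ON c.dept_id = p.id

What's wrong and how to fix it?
Bug: Both tables have a 'name' column; the unqualified reference is ambiguous

Fix: Prefix ambiguous columns with the table alias

Corrected query:
SELECT c.name, p.name FROM departments p JOIN staff c ON c.dept_id = p.id

Result:
name  | name       
------+------------
Hank  | Finance    
Grace | Engineering
Grace | Legal      
Eve   | Sales      
Iris  | Finance    
Eve   | Finance    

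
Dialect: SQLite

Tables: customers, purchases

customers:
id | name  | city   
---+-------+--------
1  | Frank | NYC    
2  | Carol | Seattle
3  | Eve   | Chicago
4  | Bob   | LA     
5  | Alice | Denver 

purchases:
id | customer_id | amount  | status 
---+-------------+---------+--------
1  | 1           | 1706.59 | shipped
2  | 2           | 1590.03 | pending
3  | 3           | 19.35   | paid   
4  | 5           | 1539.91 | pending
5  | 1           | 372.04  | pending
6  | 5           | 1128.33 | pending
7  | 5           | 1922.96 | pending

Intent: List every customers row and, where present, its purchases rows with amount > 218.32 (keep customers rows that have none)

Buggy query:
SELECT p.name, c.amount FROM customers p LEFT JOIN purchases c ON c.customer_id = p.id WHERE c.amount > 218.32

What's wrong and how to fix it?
Bug: A WHERE condition on the right-hand table after LEFT JOIN drops unmatched parents

Fix: Put 'c.amount > 218.32' in the JOIN's ON clause instead of WHERE

Corrected query:
SELECT p.name, c.amount FROM customers p LEFT JOIN purchases c ON c.customer_id = p.id AND c.amount > 218.32

Result:
name  | amount 
------+--------
Frank | 372.04 
Frank | 1706.59
Carol | 1590.03
Eve   | NULL   
Bob   | NULL   
Alice | 1128.33
Alice | 1539.91
Alice | 1922.96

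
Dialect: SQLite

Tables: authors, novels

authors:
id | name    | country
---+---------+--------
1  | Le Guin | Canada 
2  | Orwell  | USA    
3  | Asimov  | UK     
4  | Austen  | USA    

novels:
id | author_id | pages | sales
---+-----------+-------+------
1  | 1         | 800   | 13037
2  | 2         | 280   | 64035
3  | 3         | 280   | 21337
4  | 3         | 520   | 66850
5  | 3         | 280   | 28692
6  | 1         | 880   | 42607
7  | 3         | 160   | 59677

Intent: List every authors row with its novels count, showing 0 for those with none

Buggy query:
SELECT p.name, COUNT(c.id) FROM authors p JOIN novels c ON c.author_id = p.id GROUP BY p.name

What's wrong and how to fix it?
Bug: INNER JOIN drops authors rows that have no matching novels rows

Fix: Switch to LEFT JOIN to retain unmatched parent rows

Corrected query:
SELECT p.name, COUNT(c.id) FROM authors p LEFT JOIN novels c ON c.author_id = p.id GROUP BY p.name

Result:
name    | COUNT(c.id)
--------+------------
Asimov  | 4          
Austen  | 0          
Le Guin | 2          
Orwell  | 1          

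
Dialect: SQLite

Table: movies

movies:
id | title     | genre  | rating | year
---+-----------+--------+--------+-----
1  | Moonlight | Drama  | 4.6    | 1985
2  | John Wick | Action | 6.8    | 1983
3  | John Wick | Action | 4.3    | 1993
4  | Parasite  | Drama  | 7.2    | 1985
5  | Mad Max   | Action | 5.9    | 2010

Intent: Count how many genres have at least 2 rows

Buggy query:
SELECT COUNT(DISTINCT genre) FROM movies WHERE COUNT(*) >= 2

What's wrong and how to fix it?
Bug: WHERE filters individual rows, not groups, so a group-level COUNT is invalid there

Fix: Group first with HAVING COUNT(*) >= 2, then COUNT the resulting groups

Corrected query:
SELECT COUNT(*) FROM (SELECT genre FROM movies GROUP BY genre HAVING COUNT(*) >= 2)

Result:
COUNT(*)
--------
2       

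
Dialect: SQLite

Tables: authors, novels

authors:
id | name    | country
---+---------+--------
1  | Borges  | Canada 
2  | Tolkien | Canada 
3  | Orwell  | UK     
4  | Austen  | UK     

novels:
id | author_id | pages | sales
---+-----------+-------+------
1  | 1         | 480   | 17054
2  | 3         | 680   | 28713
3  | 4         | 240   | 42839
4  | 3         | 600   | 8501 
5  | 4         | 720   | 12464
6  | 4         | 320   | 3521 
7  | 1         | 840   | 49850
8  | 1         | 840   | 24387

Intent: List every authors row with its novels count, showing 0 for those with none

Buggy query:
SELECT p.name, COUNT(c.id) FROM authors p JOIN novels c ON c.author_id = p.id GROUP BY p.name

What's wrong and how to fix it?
Bug: An inner join excludes parents with zero children

Fix: Switch to LEFT JOIN to retain unmatched parent rows

Corrected query:
SELECT p.name, COUNT(c.id) FROM authors p LEFT JOIN novels c ON c.author_id = p.id GROUP BY p.name

Result:
name    | COUNT(c.id)
--------+------------
Austen  | 3          
Borges  | 3          
Orwell  | 2          
Tolkien | 0          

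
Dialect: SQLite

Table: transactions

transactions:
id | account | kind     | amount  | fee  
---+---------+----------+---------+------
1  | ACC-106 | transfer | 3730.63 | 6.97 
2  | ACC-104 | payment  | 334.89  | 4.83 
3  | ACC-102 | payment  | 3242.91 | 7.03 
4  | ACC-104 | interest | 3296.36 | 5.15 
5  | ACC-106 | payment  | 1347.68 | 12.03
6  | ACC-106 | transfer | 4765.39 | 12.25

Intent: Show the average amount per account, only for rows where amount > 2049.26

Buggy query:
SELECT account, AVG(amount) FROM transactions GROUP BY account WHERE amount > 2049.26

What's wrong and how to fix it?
Bug: WHERE cannot follow GROUP BY

Fix: Place WHERE between FROM and GROUP BY

Corrected query:
SELECT account, AVG(amount) FROM transactions WHERE amount > 2049.26 GROUP BY account

Result:
account | AVG(amount)
--------+------------
ACC-102 | 3242.91    
ACC-104 | 3296.36    
ACC-106 | 4248.01    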